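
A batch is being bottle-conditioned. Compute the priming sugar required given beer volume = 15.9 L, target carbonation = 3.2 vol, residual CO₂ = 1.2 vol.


sugar = (target − residual)·4.0·V
sugar = (3.2 − 1.2)·4.0·15.9

127.2000 g


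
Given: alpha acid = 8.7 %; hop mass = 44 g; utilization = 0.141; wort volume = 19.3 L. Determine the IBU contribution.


IBU = (α/100)·mass·U·1000 / V
IBU = (8.7/100)·44·0.141·1000 / 19.3

27.9662 IBU


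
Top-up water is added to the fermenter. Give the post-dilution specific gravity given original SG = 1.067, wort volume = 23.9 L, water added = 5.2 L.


SG_new = 1 + (SG_old − 1)·V_old/(V_old + V_water)
pts = (1.067 − 1)·1000·23.9/(23.9 + 5.2) = 55.0275
SG_new = 1 + 55.0275/1000

1.0550


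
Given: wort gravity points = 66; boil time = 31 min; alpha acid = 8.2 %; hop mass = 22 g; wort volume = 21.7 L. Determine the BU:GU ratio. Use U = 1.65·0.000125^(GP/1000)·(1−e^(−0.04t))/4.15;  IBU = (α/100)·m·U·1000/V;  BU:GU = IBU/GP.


U = 1.65·0.000125^(66/1000)·(1−e^(−0.04·31))/4.15 = 0.1561
IBU = (8.2/100)·22·0.1561·1000/21.7 = 12.9791
BU:GU = 12.9791/66

0.1967


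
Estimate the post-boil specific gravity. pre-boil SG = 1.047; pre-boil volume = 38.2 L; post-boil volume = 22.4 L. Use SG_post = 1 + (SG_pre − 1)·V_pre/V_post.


pts_pre = (1.047 − 1)·1000 = 47.0000
pts_post = 47.0000·38.2/22.4 = 80.1518
SG_post = 1 + 80.1518/1000

1.0802


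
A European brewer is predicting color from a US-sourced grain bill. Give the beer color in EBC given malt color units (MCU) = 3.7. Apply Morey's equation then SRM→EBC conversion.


SRM = 1.4922·MCU^0.6859;  EBC = SRM·1.97
SRM = 1.4922·3.7^0.6859 = 3.6606
EBC = 3.6606·1.97

7.2115 EBC


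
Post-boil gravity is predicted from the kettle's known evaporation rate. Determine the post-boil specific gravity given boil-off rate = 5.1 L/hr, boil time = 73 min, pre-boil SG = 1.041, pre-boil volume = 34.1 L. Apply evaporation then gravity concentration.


V_post = V_pre − rate·(t/60);  SG_post = 1 + (SG_pre−1)·V_pre/V_post
V_post = 34.1 − 5.1·(73/60) = 27.8950
SG_post = 1 + (1.041 − 1)·34.1/27.8950

1.0501


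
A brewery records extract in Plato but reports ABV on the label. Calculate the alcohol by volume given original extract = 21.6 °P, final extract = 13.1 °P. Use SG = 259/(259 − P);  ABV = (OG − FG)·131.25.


OG = 259/(259 − 21.6) = 1.0910
FG = 259/(259 − 13.1) = 1.0533
ABV = (1.0910 − 1.0533)·131.25

4.9497 % ABV


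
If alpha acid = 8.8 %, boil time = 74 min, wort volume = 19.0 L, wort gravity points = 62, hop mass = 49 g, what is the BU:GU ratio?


U = 1.65·0.000125^(GP/1000)·(1−e^(−0.04t))/4.15;  IBU = (α/100)·m·U·1000/V;  BU:GU = IBU/GP
U = 1.65·0.000125^(62/1000)·(1−e^(−0.04·74))/4.15 = 0.2159
IBU = (8.8/100)·49·0.2159·1000/19.0 = 49.0073
BU:GU = 49.0073/62

0.7904


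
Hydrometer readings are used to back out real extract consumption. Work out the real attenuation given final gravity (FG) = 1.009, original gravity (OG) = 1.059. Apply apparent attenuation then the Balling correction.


AA = (OG−FG)/(OG−1)·100;  RA = AA·0.8192
AA = (1.059 − 1.009)/(1.059 − 1)·100 = 84.7458
RA = 84.7458·0.8192

69.4237 %


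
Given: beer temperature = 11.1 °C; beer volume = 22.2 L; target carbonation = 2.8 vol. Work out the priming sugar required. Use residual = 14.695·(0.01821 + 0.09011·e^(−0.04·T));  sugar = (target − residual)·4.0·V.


residual = 14.695·(0.01821 + 0.09011·e^(−0.04·11.1)) = 1.1170
sugar = (2.8 − 1.1170)·4.0·22.2

149.4501 g


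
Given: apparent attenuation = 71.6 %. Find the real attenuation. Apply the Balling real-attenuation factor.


RA = AA · 0.8192
RA = 71.6 · 0.8192

58.6547 %


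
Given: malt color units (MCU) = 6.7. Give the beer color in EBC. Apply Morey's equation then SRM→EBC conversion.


SRM = 1.4922·MCU^0.6859;  EBC = SRM·1.97
SRM = 1.4922·6.7^0.6859 = 5.5009
EBC = 5.5009·1.97

10.8367 EBC


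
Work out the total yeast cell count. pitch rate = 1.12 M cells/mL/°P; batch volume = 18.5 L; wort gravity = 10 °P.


cells (billions) = rate · V_L · °P
cells = 1.12 · 18.5 · 10

207.2000 billion cells


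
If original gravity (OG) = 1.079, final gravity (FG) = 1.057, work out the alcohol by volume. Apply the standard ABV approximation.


ABV = (OG − FG) · 131.25
ABV = (1.079 − 1.057) · 131.25

2.8875 % ABV


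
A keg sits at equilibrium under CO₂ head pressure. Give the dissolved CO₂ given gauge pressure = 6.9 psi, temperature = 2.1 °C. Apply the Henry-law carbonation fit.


vols = (P + 14.695)·(0.01821 + 0.09011·e^(−0.04·T))
vols = (6.9 + 14.695)·(0.01821 + 0.09011·e^(−0.04·2.1))

2.1824 volumes


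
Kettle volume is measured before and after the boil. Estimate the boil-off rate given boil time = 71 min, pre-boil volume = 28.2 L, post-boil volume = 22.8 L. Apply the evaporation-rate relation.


rate = (V_pre − V_post) / (t_min/60)
rate = (28.2 − 22.8) / (71/60)

4.5634 L/hr


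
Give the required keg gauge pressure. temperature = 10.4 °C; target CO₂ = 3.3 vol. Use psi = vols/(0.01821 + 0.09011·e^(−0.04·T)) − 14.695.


psi = 3.3/(0.01821 + 0.09011·e^(−0.04·10.4)) − 14.695

27.8013 psi


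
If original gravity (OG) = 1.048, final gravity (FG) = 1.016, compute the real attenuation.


AA = (OG−FG)/(OG−1)·100;  RA = AA·0.8192
AA = (1.048 − 1.016)/(1.048 − 1)·100 = 66.6667
RA = 66.6667·0.8192

54.6133 %


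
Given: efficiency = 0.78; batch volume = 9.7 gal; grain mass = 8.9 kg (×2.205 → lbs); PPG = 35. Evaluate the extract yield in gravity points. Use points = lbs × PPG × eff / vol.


lbs = 8.9 × 2.205 = 19.6245
points = 19.6245 × 35 × 0.78 / 9.7

55.2318 points


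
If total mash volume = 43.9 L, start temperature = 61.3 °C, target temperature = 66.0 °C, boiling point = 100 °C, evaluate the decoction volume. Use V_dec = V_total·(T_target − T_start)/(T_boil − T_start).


V_dec = 43.9·(66.0 − 61.3)/(100 − 61.3)

5.3315 L


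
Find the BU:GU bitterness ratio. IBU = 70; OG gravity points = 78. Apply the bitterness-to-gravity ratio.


BU:GU = IBU / OG_points
BU:GU = 70 / 78

0.8974


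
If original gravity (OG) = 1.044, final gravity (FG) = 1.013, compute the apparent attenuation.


AA = (OG − FG)/(OG − 1) · 100
AA = (1.044 − 1.013)/(1.044 − 1) · 100

70.4545 %


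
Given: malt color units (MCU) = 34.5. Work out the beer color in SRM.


SRM = 1.4922 · MCU^0.6859
SRM = 1.4922 · 34.5^0.6859

16.9284 SRM


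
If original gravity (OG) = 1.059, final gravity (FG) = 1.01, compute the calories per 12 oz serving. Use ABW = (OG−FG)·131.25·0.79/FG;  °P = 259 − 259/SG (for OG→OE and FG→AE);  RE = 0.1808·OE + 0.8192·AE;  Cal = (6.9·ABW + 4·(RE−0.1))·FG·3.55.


ABW = (1.059 − 1.01)·131.25·0.79/1.01 = 5.0304
OE = 259 − 259/1.059 = 14.4297 °P
AE = 259 − 259/1.01 = 2.5644 °P
RE = 0.1808·14.4297 + 0.8192·2.5644 = 4.7096 °P
Cal = (6.9·5.0304 + 4·(4.7096−0.1))·1.01·3.55

190.5623 kcal


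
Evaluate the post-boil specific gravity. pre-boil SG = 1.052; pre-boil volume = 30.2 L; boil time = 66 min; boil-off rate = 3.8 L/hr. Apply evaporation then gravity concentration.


V_post = V_pre − rate·(t/60);  SG_post = 1 + (SG_pre−1)·V_pre/V_post
V_post = 30.2 − 3.8·(66/60) = 26.0200
SG_post = 1 + (1.052 − 1)·30.2/26.0200

1.0604


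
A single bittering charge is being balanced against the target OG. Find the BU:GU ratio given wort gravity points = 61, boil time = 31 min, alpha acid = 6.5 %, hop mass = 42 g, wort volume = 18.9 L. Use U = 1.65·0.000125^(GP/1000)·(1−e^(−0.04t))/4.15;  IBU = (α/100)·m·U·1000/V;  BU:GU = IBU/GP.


U = 1.65·0.000125^(61/1000)·(1−e^(−0.04·31))/4.15 = 0.1633
IBU = (6.5/100)·42·0.1633·1000/18.9 = 23.5876
BU:GU = 23.5876/61

0.3867


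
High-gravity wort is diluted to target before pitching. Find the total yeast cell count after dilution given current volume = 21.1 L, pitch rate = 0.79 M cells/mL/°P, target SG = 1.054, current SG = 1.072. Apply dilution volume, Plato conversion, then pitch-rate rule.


V_w = V·((SG_c−1)/(SG_t−1)−1);  °P = 259 − 259/SG_t;  cells = rate·(V+V_w)·°P
V_w = 21.1·((1.072−1)/(1.054−1)−1) = 7.0333
V_final = 21.1 + 7.0333 = 28.1333
°P = 259 − 259/1.054 = 13.2694
cells = 0.79·28.1333·13.2694

294.9179 billion cells


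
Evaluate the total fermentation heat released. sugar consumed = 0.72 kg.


Q = m_sugar · 590 kJ/kg
Q = 0.72 · 590

424.8000 kJ


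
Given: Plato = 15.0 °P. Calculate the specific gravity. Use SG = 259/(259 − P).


SG = 259/(259 − 15.0)

1.0615


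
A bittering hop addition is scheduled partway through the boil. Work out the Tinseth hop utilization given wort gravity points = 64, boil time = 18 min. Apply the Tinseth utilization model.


U = 1.65·0.000125^(GP/1000) · (1 − e^(−0.04·t))/4.15
bigness = 1.65·0.000125^(64/1000) = 0.9283
boil_factor = (1 − e^(−0.04·18))/4.15 = 0.1237
U = 0.9283 · 0.1237

0.1148


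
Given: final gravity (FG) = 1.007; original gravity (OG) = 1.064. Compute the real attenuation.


AA = (OG−FG)/(OG−1)·100;  RA = AA·0.8192
AA = (1.064 − 1.007)/(1.064 − 1)·100 = 89.0625
RA = 89.0625·0.8192

72.9600 %


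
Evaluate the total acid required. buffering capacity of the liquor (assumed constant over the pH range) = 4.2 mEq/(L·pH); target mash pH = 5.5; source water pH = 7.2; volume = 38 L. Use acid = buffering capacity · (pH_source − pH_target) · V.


acid = 4.2 · (7.2 − 5.5) · 38

271.3200 mEq


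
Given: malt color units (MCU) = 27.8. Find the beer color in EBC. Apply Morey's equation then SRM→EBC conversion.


SRM = 1.4922·MCU^0.6859;  EBC = SRM·1.97
SRM = 1.4922·27.8^0.6859 = 14.5981
EBC = 14.5981·1.97

28.7583 EBC


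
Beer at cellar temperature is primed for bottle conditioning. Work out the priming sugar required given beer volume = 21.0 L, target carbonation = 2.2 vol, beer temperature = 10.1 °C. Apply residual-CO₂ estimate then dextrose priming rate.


residual = 14.695·(0.01821 + 0.09011·e^(−0.04·T));  sugar = (target − residual)·4.0·V
residual = 14.695·(0.01821 + 0.09011·e^(−0.04·10.1)) = 1.1517
sugar = (2.2 − 1.1517)·4.0·21.0

88.0599 g


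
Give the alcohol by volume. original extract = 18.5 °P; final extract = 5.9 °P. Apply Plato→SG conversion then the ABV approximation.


SG = 259/(259 − P);  ABV = (OG − FG)·131.25
OG = 259/(259 − 18.5) = 1.0769
FG = 259/(259 − 5.9) = 1.0233
ABV = (1.0769 − 1.0233)·131.25

7.0366 % ABV


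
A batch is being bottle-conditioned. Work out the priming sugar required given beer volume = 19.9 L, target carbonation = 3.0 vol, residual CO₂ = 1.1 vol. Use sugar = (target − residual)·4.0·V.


sugar = (3.0 − 1.1)·4.0·19.9

151.2400 g


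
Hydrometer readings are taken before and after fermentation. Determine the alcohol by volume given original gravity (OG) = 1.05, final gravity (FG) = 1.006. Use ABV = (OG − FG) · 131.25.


ABV = (1.05 − 1.006) · 131.25

5.7750 % ABV


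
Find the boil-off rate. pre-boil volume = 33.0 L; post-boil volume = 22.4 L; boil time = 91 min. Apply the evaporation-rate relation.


rate = (V_pre − V_post) / (t_min/60)
rate = (33.0 − 22.4) / (91/60)

6.9890 L/hr


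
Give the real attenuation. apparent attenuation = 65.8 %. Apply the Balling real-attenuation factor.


RA = AA · 0.8192
RA = 65.8 · 0.8192

53.9034 %


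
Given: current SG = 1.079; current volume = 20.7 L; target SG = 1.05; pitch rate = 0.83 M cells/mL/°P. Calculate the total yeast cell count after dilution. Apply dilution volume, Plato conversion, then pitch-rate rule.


V_w = V·((SG_c−1)/(SG_t−1)−1);  °P = 259 − 259/SG_t;  cells = rate·(V+V_w)·°P
V_w = 20.7·((1.079−1)/(1.05−1)−1) = 12.0060
V_final = 20.7 + 12.0060 = 32.7060
°P = 259 − 259/1.05 = 12.3333
cells = 0.83·32.7060·12.3333

334.8004 billion cells


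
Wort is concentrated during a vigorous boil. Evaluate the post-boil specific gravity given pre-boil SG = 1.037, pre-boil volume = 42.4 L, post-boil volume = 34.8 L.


SG_post = 1 + (SG_pre − 1)·V_pre/V_post
pts_pre = (1.037 − 1)·1000 = 37.0000
pts_post = 37.0000·42.4/34.8 = 45.0805
SG_post = 1 + 45.0805/1000

1.0451


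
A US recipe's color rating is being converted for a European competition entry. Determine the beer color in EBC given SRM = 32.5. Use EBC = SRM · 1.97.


EBC = 32.5 · 1.97

64.0250 EBC


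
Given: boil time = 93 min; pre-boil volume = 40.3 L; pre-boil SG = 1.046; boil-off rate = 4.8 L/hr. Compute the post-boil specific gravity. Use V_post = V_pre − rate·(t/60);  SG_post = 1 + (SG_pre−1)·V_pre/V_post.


V_post = 40.3 − 4.8·(93/60) = 32.8600
SG_post = 1 + (1.046 − 1)·40.3/32.8600

1.0564


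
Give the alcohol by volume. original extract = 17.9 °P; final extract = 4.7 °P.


SG = 259/(259 − P);  ABV = (OG − FG)·131.25
OG = 259/(259 − 17.9) = 1.0742
FG = 259/(259 − 4.7) = 1.0185
ABV = (1.0742 − 1.0185)·131.25

7.3186 % ABV


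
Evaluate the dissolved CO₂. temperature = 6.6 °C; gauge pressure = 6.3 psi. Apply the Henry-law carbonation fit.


vols = (P + 14.695)·(0.01821 + 0.09011·e^(−0.04·T))
vols = (6.3 + 14.695)·(0.01821 + 0.09011·e^(−0.04·6.6))

1.8352 volumes


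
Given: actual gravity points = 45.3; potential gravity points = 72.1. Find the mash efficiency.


efficiency = actual / potential × 100
efficiency = 45.3 / 72.1 × 100

62.8294 %


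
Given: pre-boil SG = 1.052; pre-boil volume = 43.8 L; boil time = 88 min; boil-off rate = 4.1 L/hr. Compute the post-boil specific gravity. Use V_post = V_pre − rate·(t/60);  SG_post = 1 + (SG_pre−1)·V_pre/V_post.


V_post = 43.8 − 4.1·(88/60) = 37.7867
SG_post = 1 + (1.052 − 1)·43.8/37.7867

1.0603


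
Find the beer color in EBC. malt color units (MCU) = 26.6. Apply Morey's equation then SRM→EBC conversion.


SRM = 1.4922·MCU^0.6859;  EBC = SRM·1.97
SRM = 1.4922·26.6^0.6859 = 14.1629
EBC = 14.1629·1.97

27.9010 EBC


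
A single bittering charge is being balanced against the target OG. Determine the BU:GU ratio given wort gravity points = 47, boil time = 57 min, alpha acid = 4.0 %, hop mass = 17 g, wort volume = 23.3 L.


U = 1.65·0.000125^(GP/1000)·(1−e^(−0.04t))/4.15;  IBU = (α/100)·m·U·1000/V;  BU:GU = IBU/GP
U = 1.65·0.000125^(47/1000)·(1−e^(−0.04·57))/4.15 = 0.2340
IBU = (4.0/100)·17·0.2340·1000/23.3 = 6.8278
BU:GU = 6.8278/47

0.1453


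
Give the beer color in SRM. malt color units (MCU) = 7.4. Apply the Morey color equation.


SRM = 1.4922 · MCU^0.6859
SRM = 1.4922 · 7.4^0.6859

5.8889 SRM


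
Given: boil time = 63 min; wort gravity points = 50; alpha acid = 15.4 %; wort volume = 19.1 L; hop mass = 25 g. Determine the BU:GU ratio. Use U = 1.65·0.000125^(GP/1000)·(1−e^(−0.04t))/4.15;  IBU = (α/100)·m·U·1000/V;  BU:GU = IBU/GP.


U = 1.65·0.000125^(50/1000)·(1−e^(−0.04·63))/4.15 = 0.2333
IBU = (15.4/100)·25·0.2333·1000/19.1 = 47.0197
BU:GU = 47.0197/50

0.9404


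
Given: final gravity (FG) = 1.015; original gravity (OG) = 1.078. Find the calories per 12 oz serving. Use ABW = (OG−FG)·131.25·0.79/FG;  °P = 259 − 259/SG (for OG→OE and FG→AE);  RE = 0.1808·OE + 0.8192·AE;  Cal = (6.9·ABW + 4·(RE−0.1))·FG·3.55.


ABW = (1.078 − 1.015)·131.25·0.79/1.015 = 6.4358
OE = 259 − 259/1.078 = 18.7403 °P
AE = 259 − 259/1.015 = 3.8276 °P
RE = 0.1808·18.7403 + 0.8192·3.8276 = 6.5238 °P
Cal = (6.9·6.4358 + 4·(6.5238−0.1))·1.015·3.55

252.5952 kcal


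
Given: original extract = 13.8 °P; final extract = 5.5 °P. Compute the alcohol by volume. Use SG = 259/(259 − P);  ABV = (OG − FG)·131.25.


OG = 259/(259 − 13.8) = 1.0563
FG = 259/(259 − 5.5) = 1.0217
ABV = (1.0563 − 1.0217)·131.25

4.5392 % ABV


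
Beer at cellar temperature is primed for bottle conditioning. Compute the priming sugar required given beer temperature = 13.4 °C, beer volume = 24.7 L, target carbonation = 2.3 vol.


residual = 14.695·(0.01821 + 0.09011·e^(−0.04·T));  sugar = (target − residual)·4.0·V
residual = 14.695·(0.01821 + 0.09011·e^(−0.04·13.4)) = 1.0423
sugar = (2.3 − 1.0423)·4.0·24.7

124.2564 g


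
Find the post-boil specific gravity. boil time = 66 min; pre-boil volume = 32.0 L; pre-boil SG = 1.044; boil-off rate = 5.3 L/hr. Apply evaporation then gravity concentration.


V_post = V_pre − rate·(t/60);  SG_post = 1 + (SG_pre−1)·V_pre/V_post
V_post = 32.0 − 5.3·(66/60) = 26.1700
SG_post = 1 + (1.044 − 1)·32.0/26.1700

1.0538


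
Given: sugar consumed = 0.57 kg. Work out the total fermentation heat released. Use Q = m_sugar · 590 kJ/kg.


Q = 0.57 · 590

336.3000 kJ


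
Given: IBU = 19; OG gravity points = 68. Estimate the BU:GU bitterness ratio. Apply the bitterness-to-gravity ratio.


BU:GU = IBU / OG_points
BU:GU = 19 / 68

0.2794


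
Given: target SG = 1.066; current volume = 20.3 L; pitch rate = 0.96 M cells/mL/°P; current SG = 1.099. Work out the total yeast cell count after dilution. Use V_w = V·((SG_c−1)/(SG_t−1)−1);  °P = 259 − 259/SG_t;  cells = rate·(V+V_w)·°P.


V_w = 20.3·((1.099−1)/(1.066−1)−1) = 10.1500
V_final = 20.3 + 10.1500 = 30.4500
°P = 259 − 259/1.066 = 16.0356
cells = 0.96·30.4500·16.0356

468.7540 billion cells


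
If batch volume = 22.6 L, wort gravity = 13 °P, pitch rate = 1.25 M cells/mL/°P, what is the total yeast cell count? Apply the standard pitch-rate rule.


cells (billions) = rate · V_L · °P
cells = 1.25 · 22.6 · 13

367.2500 billion cells


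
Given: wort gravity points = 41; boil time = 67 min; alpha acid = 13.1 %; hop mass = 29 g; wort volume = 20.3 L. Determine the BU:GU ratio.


U = 1.65·0.000125^(GP/1000)·(1−e^(−0.04t))/4.15;  IBU = (α/100)·m·U·1000/V;  BU:GU = IBU/GP
U = 1.65·0.000125^(41/1000)·(1−e^(−0.04·67))/4.15 = 0.2562
IBU = (13.1/100)·29·0.2562·1000/20.3 = 47.9442
BU:GU = 47.9442/41

1.1694


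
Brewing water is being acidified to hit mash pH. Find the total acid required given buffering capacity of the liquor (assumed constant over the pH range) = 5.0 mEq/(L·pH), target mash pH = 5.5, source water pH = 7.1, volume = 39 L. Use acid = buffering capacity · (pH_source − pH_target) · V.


acid = 5.0 · (7.1 − 5.5) · 39

312.0000 mEq


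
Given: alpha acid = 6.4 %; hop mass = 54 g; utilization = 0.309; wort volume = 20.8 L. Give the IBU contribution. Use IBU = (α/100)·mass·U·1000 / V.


IBU = (6.4/100)·54·0.309·1000 / 20.8

51.3415 IBU


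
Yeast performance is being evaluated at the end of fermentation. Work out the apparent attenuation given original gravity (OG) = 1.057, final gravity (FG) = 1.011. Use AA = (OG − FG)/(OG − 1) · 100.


AA = (1.057 − 1.011)/(1.057 − 1) · 100

80.7018 %


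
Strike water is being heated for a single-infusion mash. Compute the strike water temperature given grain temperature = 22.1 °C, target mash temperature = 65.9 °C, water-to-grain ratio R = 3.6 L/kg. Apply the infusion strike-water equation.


T_strike = (0.41/R)·(T_mash − T_grain) + T_mash
T_strike = (0.41/3.6)·(65.9 − 22.1) + 65.9

70.8883 °C


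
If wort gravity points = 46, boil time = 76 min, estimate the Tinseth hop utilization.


U = 1.65·0.000125^(GP/1000) · (1 − e^(−0.04·t))/4.15
bigness = 1.65·0.000125^(46/1000) = 1.0913
boil_factor = (1 − e^(−0.04·76))/4.15 = 0.2294
U = 1.0913 · 0.2294

0.2504


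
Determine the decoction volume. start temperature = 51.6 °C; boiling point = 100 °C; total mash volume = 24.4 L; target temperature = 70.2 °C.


V_dec = V_total·(T_target − T_start)/(T_boil − T_start)
V_dec = 24.4·(70.2 − 51.6)/(100 − 51.6)

9.3769 L


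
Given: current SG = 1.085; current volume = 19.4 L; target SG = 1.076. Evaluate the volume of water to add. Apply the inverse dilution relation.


V_water = V·((SG_curr − 1)/(SG_target − 1) − 1)
V_water = 19.4·((1.085 − 1)/(1.076 − 1) − 1)

2.2974 L


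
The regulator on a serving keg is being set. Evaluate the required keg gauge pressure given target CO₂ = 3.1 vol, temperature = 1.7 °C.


psi = vols/(0.01821 + 0.09011·e^(−0.04·T)) − 14.695
psi = 3.1/(0.01821 + 0.09011·e^(−0.04·1.7)) − 14.695

15.5796 psi


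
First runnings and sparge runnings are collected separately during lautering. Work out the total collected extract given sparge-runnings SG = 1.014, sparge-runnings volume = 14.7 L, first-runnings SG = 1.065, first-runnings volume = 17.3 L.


total = Σ (SG_i − 1)·1000·V_i
first = (1.065 − 1)·1000·17.3 = 1124.5000
sparge = (1.014 − 1)·1000·14.7 = 205.8000
total = 1124.5000 + 205.8000

1330.3000 gravity·L


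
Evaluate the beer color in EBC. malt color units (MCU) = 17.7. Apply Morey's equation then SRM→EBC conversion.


SRM = 1.4922·MCU^0.6859;  EBC = SRM·1.97
SRM = 1.4922·17.7^0.6859 = 10.7106
EBC = 10.7106·1.97

21.0998 EBC


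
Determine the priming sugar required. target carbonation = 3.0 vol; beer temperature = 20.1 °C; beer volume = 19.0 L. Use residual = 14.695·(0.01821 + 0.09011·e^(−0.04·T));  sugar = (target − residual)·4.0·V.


residual = 14.695·(0.01821 + 0.09011·e^(−0.04·20.1)) = 0.8602
sugar = (3.0 − 0.8602)·4.0·19.0

162.6243 g


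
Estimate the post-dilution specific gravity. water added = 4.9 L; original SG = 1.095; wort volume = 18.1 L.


SG_new = 1 + (SG_old − 1)·V_old/(V_old + V_water)
pts = (1.095 − 1)·1000·18.1/(18.1 + 4.9) = 74.7609
SG_new = 1 + 74.7609/1000

1.0748


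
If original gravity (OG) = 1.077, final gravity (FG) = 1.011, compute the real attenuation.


AA = (OG−FG)/(OG−1)·100;  RA = AA·0.8192
AA = (1.077 − 1.011)/(1.077 − 1)·100 = 85.7143
RA = 85.7143·0.8192

70.2171 %


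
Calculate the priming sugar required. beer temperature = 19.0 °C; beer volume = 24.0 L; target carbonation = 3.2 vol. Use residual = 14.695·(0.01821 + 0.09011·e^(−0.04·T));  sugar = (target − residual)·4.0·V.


residual = 14.695·(0.01821 + 0.09011·e^(−0.04·19.0)) = 0.8869
sugar = (3.2 − 0.8869)·4.0·24.0

222.0610 g


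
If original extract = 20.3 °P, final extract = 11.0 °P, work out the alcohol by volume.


SG = 259/(259 − P);  ABV = (OG − FG)·131.25
OG = 259/(259 − 20.3) = 1.0850
FG = 259/(259 − 11.0) = 1.0444
ABV = (1.0850 − 1.0444)·131.25

5.3405 % ABV


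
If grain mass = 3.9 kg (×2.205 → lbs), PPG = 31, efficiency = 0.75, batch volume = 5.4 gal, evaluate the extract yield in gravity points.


points = lbs × PPG × eff / vol
lbs = 3.9 × 2.205 = 8.5995
points = 8.5995 × 31 × 0.75 / 5.4

37.0256 points


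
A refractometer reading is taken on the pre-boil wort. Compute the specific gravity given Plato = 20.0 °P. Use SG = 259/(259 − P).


SG = 259/(259 − 20.0)

1.0837


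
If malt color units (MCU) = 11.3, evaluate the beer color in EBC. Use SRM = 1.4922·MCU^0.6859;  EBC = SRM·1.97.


SRM = 1.4922·11.3^0.6859 = 7.8729
EBC = 7.8729·1.97

15.5096 EBC


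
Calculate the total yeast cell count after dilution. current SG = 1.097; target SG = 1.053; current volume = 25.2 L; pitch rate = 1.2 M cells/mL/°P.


V_w = V·((SG_c−1)/(SG_t−1)−1);  °P = 259 − 259/SG_t;  cells = rate·(V+V_w)·°P
V_w = 25.2·((1.097−1)/(1.053−1)−1) = 20.9208
V_final = 25.2 + 20.9208 = 46.1208
°P = 259 − 259/1.053 = 13.0361
cells = 1.2·46.1208·13.0361

721.4810 billion cells


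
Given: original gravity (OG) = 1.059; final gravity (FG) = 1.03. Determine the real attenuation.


AA = (OG−FG)/(OG−1)·100;  RA = AA·0.8192
AA = (1.059 − 1.03)/(1.059 − 1)·100 = 49.1525
RA = 49.1525·0.8192

40.2658 %


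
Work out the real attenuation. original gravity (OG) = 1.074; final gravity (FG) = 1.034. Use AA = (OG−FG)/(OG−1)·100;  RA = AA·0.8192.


AA = (1.074 − 1.034)/(1.074 − 1)·100 = 54.0541
RA = 54.0541·0.8192

44.2811 %


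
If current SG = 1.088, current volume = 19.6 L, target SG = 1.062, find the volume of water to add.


V_water = V·((SG_curr − 1)/(SG_target − 1) − 1)
V_water = 19.6·((1.088 − 1)/(1.062 − 1) − 1)

8.2194 L


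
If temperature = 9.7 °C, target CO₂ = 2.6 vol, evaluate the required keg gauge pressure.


psi = vols/(0.01821 + 0.09011·e^(−0.04·T)) − 14.695
psi = 2.6/(0.01821 + 0.09011·e^(−0.04·9.7)) − 14.695

18.0746 psi


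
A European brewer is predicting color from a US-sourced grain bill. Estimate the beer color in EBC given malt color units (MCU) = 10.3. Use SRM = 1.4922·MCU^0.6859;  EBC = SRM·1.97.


SRM = 1.4922·10.3^0.6859 = 7.3881
EBC = 7.3881·1.97

14.5545 EBC


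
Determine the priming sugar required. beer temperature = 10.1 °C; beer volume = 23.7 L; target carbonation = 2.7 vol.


residual = 14.695·(0.01821 + 0.09011·e^(−0.04·T));  sugar = (target − residual)·4.0·V
residual = 14.695·(0.01821 + 0.09011·e^(−0.04·10.1)) = 1.1517
sugar = (2.7 − 1.1517)·4.0·23.7

146.7819 g


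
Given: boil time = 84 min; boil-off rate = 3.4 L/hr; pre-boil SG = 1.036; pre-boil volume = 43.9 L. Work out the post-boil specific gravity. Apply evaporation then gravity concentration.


V_post = V_pre − rate·(t/60);  SG_post = 1 + (SG_pre−1)·V_pre/V_post
V_post = 43.9 − 3.4·(84/60) = 39.1400
SG_post = 1 + (1.036 − 1)·43.9/39.1400

1.0404


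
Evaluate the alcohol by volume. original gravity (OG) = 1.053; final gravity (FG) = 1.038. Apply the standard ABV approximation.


ABV = (OG − FG) · 131.25
ABV = (1.053 − 1.038) · 131.25

1.9687 % ABV


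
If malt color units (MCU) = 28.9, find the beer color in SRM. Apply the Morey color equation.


SRM = 1.4922 · MCU^0.6859
SRM = 1.4922 · 28.9^0.6859

14.9919 SRM


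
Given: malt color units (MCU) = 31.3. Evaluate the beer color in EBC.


SRM = 1.4922·MCU^0.6859;  EBC = SRM·1.97
SRM = 1.4922·31.3^0.6859 = 15.8351
EBC = 15.8351·1.97

31.1952 EBC


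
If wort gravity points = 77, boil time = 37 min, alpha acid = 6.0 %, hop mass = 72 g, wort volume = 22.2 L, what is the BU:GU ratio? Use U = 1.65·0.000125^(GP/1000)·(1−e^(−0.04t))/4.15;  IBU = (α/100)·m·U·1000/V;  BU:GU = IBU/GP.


U = 1.65·0.000125^(77/1000)·(1−e^(−0.04·37))/4.15 = 0.1537
IBU = (6.0/100)·72·0.1537·1000/22.2 = 29.9123
BU:GU = 29.9123/77

0.3885


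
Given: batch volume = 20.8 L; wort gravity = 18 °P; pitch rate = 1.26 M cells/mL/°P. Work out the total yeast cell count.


cells (billions) = rate · V_L · °P
cells = 1.26 · 20.8 · 18

471.7440 billion cells


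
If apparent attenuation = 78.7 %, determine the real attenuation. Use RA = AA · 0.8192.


RA = 78.7 · 0.8192

64.4710 %


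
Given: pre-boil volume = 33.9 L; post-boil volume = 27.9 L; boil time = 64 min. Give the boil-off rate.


rate = (V_pre − V_post) / (t_min/60)
rate = (33.9 − 27.9) / (64/60)

5.6250 L/hr


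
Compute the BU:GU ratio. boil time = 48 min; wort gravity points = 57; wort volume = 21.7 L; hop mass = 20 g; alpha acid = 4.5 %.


U = 1.65·0.000125^(GP/1000)·(1−e^(−0.04t))/4.15;  IBU = (α/100)·m·U·1000/V;  BU:GU = IBU/GP
U = 1.65·0.000125^(57/1000)·(1−e^(−0.04·48))/4.15 = 0.2033
IBU = (4.5/100)·20·0.2033·1000/21.7 = 8.4312
BU:GU = 8.4312/57

0.1479


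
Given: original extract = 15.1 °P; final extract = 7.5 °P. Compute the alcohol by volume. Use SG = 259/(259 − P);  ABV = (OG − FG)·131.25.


OG = 259/(259 − 15.1) = 1.0619
FG = 259/(259 − 7.5) = 1.0298
ABV = (1.0619 − 1.0298)·131.25

4.2118 % ABV


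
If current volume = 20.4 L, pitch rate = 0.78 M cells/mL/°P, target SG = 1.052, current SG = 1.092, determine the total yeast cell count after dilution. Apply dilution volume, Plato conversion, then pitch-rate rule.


V_w = V·((SG_c−1)/(SG_t−1)−1);  °P = 259 − 259/SG_t;  cells = rate·(V+V_w)·°P
V_w = 20.4·((1.092−1)/(1.052−1)−1) = 15.6923
V_final = 20.4 + 15.6923 = 36.0923
°P = 259 − 259/1.052 = 12.8023
cells = 0.78·36.0923·12.8023

360.4098 billion cells


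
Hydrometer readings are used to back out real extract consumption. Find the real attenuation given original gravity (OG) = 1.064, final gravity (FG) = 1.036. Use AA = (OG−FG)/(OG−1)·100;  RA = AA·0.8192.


AA = (1.064 − 1.036)/(1.064 − 1)·100 = 43.7500
RA = 43.7500·0.8192

35.8400 %


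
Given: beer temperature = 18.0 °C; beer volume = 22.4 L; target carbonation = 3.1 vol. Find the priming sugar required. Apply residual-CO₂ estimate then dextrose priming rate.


residual = 14.695·(0.01821 + 0.09011·e^(−0.04·T));  sugar = (target − residual)·4.0·V
residual = 14.695·(0.01821 + 0.09011·e^(−0.04·18.0)) = 0.9121
sugar = (3.1 − 0.9121)·4.0·22.4

196.0325 g


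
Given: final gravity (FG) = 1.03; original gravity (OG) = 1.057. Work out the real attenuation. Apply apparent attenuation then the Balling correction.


AA = (OG−FG)/(OG−1)·100;  RA = AA·0.8192
AA = (1.057 − 1.03)/(1.057 − 1)·100 = 47.3684
RA = 47.3684·0.8192

38.8042 %


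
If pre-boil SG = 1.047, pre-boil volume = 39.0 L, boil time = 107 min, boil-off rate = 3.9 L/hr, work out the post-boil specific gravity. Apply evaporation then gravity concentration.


V_post = V_pre − rate·(t/60);  SG_post = 1 + (SG_pre−1)·V_pre/V_post
V_post = 39.0 − 3.9·(107/60) = 32.0450
SG_post = 1 + (1.047 − 1)·39.0/32.0450

1.0572


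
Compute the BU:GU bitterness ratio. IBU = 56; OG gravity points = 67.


BU:GU = IBU / OG_points
BU:GU = 56 / 67

0.8358


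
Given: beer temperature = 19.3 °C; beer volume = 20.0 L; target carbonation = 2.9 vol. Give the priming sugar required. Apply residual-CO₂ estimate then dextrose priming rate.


residual = 14.695·(0.01821 + 0.09011·e^(−0.04·T));  sugar = (target − residual)·4.0·V
residual = 14.695·(0.01821 + 0.09011·e^(−0.04·19.3)) = 0.8795
sugar = (2.9 − 0.8795)·4.0·20.0

161.6418 g


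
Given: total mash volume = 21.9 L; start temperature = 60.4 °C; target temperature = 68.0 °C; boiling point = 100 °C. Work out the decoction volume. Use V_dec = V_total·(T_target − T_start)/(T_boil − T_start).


V_dec = 21.9·(68.0 − 60.4)/(100 − 60.4)

4.2030 L


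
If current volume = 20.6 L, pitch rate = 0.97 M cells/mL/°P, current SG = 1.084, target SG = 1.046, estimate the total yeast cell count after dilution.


V_w = V·((SG_c−1)/(SG_t−1)−1);  °P = 259 − 259/SG_t;  cells = rate·(V+V_w)·°P
V_w = 20.6·((1.084−1)/(1.046−1)−1) = 17.0174
V_final = 20.6 + 17.0174 = 37.6174
°P = 259 − 259/1.046 = 11.3901
cells = 0.97·37.6174·11.3901

415.6103 billion cells


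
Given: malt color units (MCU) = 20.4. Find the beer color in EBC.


SRM = 1.4922·MCU^0.6859;  EBC = SRM·1.97
SRM = 1.4922·20.4^0.6859 = 11.8060
EBC = 11.8060·1.97

23.2578 EBC


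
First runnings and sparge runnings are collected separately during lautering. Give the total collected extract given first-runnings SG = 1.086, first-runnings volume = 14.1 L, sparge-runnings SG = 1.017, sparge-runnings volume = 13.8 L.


total = Σ (SG_i − 1)·1000·V_i
first = (1.086 − 1)·1000·14.1 = 1212.6000
sparge = (1.017 − 1)·1000·13.8 = 234.6000
total = 1212.6000 + 234.6000

1447.2000 gravity·L


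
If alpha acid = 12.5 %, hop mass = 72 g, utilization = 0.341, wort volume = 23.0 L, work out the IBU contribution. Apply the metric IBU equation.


IBU = (α/100)·mass·U·1000 / V
IBU = (12.5/100)·72·0.341·1000 / 23.0

133.4348 IBU


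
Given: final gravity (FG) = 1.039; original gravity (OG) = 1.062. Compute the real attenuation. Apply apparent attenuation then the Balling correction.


AA = (OG−FG)/(OG−1)·100;  RA = AA·0.8192
AA = (1.062 − 1.039)/(1.062 − 1)·100 = 37.0968
RA = 37.0968·0.8192

30.3897 %


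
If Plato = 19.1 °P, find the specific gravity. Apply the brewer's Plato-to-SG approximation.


SG = 259/(259 − P)
SG = 259/(259 − 19.1)

1.0796


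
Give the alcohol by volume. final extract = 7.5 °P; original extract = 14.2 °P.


SG = 259/(259 − P);  ABV = (OG − FG)·131.25
OG = 259/(259 − 14.2) = 1.0580
FG = 259/(259 − 7.5) = 1.0298
ABV = (1.0580 − 1.0298)·131.25

3.6993 % ABV


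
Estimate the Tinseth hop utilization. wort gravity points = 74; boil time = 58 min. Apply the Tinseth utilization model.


U = 1.65·0.000125^(GP/1000) · (1 − e^(−0.04·t))/4.15
bigness = 1.65·0.000125^(74/1000) = 0.8485
boil_factor = (1 − e^(−0.04·58))/4.15 = 0.2173
U = 0.8485 · 0.2173

0.1844


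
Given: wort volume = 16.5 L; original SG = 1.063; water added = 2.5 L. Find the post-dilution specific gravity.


SG_new = 1 + (SG_old − 1)·V_old/(V_old + V_water)
pts = (1.063 − 1)·1000·16.5/(16.5 + 2.5) = 54.7105
SG_new = 1 + 54.7105/1000

1.0547


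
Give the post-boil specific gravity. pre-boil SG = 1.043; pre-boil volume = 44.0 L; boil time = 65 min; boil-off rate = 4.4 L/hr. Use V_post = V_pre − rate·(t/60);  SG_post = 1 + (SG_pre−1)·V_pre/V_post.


V_post = 44.0 − 4.4·(65/60) = 39.2333
SG_post = 1 + (1.043 − 1)·44.0/39.2333

1.0482


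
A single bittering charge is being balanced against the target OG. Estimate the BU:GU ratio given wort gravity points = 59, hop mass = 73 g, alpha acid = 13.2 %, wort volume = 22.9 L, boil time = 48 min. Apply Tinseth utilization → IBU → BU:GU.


U = 1.65·0.000125^(GP/1000)·(1−e^(−0.04t))/4.15;  IBU = (α/100)·m·U·1000/V;  BU:GU = IBU/GP
U = 1.65·0.000125^(59/1000)·(1−e^(−0.04·48))/4.15 = 0.1997
IBU = (13.2/100)·73·0.1997·1000/22.9 = 84.0164
BU:GU = 84.0164/59

1.4240


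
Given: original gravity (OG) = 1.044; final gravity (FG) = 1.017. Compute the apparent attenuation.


AA = (OG − FG)/(OG − 1) · 100
AA = (1.044 − 1.017)/(1.044 − 1) · 100

61.3636 %


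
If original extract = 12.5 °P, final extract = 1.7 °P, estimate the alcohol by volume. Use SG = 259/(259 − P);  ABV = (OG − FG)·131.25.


OG = 259/(259 − 12.5) = 1.0507
FG = 259/(259 − 1.7) = 1.0066
ABV = (1.0507 − 1.0066)·131.25

5.7885 % ABV


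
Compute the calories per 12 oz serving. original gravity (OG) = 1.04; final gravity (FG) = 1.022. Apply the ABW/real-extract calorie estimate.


ABW = (OG−FG)·131.25·0.79/FG;  °P = 259 − 259/SG (for OG→OE and FG→AE);  RE = 0.1808·OE + 0.8192·AE;  Cal = (6.9·ABW + 4·(RE−0.1))·FG·3.55
ABW = (1.04 − 1.022)·131.25·0.79/1.022 = 1.8262
OE = 259 − 259/1.04 = 9.9615 °P
AE = 259 − 259/1.022 = 5.5753 °P
RE = 0.1808·9.9615 + 0.8192·5.5753 = 6.3684 °P
Cal = (6.9·1.8262 + 4·(6.3684−0.1))·1.022·3.55

136.6859 kcal


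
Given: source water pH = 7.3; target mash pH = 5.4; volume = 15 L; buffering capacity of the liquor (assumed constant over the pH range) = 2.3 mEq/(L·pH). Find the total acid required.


acid = buffering capacity · (pH_source − pH_target) · V
acid = 2.3 · (7.3 − 5.4) · 15

65.5500 mEq


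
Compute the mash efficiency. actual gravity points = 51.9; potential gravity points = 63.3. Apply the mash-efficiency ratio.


efficiency = actual / potential × 100
efficiency = 51.9 / 63.3 × 100

81.9905 %


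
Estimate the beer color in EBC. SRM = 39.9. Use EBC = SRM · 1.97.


EBC = 39.9 · 1.97

78.6030 EBC


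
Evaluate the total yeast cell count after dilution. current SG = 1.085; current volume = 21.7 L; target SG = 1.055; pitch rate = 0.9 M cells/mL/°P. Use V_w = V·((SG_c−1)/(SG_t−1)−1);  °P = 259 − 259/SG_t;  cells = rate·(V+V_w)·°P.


V_w = 21.7·((1.085−1)/(1.055−1)−1) = 11.8364
V_final = 21.7 + 11.8364 = 33.5364
°P = 259 − 259/1.055 = 13.5024
cells = 0.9·33.5364·13.5024

407.5383 billion cells


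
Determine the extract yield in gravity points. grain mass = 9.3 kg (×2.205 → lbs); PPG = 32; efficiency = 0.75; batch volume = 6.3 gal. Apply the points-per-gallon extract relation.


points = lbs × PPG × eff / vol
lbs = 9.3 × 2.205 = 20.5065
points = 20.5065 × 32 × 0.75 / 6.3

78.1200 points


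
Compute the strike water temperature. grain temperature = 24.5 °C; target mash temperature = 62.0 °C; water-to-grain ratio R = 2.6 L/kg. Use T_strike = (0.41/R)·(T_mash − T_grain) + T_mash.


T_strike = (0.41/2.6)·(62.0 − 24.5) + 62.0

67.9135 °C


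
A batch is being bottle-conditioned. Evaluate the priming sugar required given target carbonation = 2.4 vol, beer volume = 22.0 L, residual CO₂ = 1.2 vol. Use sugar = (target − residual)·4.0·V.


sugar = (2.4 − 1.2)·4.0·22.0

105.6000 g


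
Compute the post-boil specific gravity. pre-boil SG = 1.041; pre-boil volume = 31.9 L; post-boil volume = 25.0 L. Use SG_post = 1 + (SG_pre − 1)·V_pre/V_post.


pts_pre = (1.041 − 1)·1000 = 41.0000
pts_post = 41.0000·31.9/25.0 = 52.3160
SG_post = 1 + 52.3160/1000

1.0523


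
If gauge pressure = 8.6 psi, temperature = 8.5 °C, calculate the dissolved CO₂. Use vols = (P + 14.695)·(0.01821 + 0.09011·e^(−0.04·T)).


vols = (8.6 + 14.695)·(0.01821 + 0.09011·e^(−0.04·8.5))

1.9183 volumes


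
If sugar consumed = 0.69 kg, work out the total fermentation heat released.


Q = m_sugar · 590 kJ/kg
Q = 0.69 · 590

407.1000 kJ


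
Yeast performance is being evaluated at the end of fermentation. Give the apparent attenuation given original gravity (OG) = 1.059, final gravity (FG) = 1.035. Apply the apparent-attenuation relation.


AA = (OG − FG)/(OG − 1) · 100
AA = (1.059 − 1.035)/(1.059 − 1) · 100

40.6780 %


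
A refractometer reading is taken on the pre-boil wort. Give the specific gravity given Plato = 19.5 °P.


SG = 259/(259 − P)
SG = 259/(259 − 19.5)

1.0814


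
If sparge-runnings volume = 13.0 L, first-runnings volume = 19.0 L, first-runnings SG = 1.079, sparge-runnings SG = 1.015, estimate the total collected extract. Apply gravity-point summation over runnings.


total = Σ (SG_i − 1)·1000·V_i
first = (1.079 − 1)·1000·19.0 = 1501.0000
sparge = (1.015 − 1)·1000·13.0 = 195.0000
total = 1501.0000 + 195.0000

1696.0000 gravity·L


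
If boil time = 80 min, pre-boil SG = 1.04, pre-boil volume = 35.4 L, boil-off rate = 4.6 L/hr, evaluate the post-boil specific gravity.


V_post = V_pre − rate·(t/60);  SG_post = 1 + (SG_pre−1)·V_pre/V_post
V_post = 35.4 − 4.6·(80/60) = 29.2667
SG_post = 1 + (1.04 − 1)·35.4/29.2667

1.0484


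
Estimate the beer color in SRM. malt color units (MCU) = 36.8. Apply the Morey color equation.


SRM = 1.4922 · MCU^0.6859
SRM = 1.4922 · 36.8^0.6859

17.6947 SRM


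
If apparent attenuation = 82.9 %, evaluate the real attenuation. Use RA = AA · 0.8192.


RA = 82.9 · 0.8192

67.9117 %


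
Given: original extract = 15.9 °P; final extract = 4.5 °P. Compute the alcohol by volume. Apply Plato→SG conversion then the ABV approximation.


SG = 259/(259 − P);  ABV = (OG − FG)·131.25
OG = 259/(259 − 15.9) = 1.0654
FG = 259/(259 − 4.5) = 1.0177
ABV = (1.0654 − 1.0177)·131.25

6.2637 % ABV


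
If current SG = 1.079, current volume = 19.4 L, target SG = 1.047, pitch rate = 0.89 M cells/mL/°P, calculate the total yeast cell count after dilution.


V_w = V·((SG_c−1)/(SG_t−1)−1);  °P = 259 − 259/SG_t;  cells = rate·(V+V_w)·°P
V_w = 19.4·((1.079−1)/(1.047−1)−1) = 13.2085
V_final = 19.4 + 13.2085 = 32.6085
°P = 259 − 259/1.047 = 11.6266
cells = 0.89·32.6085·11.6266

337.4208 billion cells


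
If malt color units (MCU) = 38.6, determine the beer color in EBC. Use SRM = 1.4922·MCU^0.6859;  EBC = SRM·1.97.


SRM = 1.4922·38.6^0.6859 = 18.2838
EBC = 18.2838·1.97

36.0192 EBC
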